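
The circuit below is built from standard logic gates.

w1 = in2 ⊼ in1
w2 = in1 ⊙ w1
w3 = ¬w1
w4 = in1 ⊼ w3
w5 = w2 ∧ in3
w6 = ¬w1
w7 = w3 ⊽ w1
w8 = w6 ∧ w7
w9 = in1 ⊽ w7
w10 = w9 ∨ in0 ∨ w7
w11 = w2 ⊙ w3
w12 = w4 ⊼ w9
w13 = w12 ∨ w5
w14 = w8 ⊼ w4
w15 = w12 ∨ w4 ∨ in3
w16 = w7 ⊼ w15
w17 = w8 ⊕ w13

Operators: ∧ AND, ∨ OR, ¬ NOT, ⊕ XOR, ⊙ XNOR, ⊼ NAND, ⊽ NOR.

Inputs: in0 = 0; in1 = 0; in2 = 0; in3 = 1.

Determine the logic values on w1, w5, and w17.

w1 = 1  w5 = 0  w17 = 0

w1 = in2 NAND in1 = 0 NAND 0 = 1
w2 = in1 XNOR w1 = 0 XNOR 1 = 0
w3 = NOT w1 = NOT 1 = 0
w4 = in1 NAND w3 = 0 NAND 0 = 1
w5 = w2 AND in3 = 0 AND 1 = 0
w6 = NOT w1 = NOT 1 = 0
w7 = w3 NOR w1 = 0 NOR 1 = 0
w8 = w6 AND w7 = 0 AND 0 = 0
w9 = in1 NOR w7 = 0 NOR 0 = 1
w12 = w4 NAND w9 = 1 NAND 1 = 0
w13 = w12 OR w5 = 0 OR 0 = 0
w17 = w8 XOR w13 = 0 XOR 0 = 0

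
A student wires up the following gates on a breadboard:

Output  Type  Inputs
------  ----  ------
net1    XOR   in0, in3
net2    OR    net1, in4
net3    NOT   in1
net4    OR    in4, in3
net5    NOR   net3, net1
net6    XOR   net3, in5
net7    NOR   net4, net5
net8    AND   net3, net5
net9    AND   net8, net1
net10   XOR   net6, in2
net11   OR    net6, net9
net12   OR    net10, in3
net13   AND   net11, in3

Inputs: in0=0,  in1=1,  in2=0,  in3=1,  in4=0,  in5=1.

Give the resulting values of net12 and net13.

net1 = in0 XOR in3 = 0 XOR 1 = 1
net3 = NOT in1 = NOT 1 = 0
net5 = net3 NOR net1 = 0 NOR 1 = 0
net6 = net3 XOR in5 = 0 XOR 1 = 1
net8 = net3 AND net5 = 0 AND 0 = 0
net9 = net8 AND net1 = 0 AND 1 = 0
net10 = net6 XOR in2 = 1 XOR 0 = 1
net11 = net6 OR net9 = 1 OR 0 = 1
net12 = net10 OR in3 = 1 OR 1 = 1
net13 = net11 AND in3 = 1 AND 1 = 1

net12 = 1, net13 = 1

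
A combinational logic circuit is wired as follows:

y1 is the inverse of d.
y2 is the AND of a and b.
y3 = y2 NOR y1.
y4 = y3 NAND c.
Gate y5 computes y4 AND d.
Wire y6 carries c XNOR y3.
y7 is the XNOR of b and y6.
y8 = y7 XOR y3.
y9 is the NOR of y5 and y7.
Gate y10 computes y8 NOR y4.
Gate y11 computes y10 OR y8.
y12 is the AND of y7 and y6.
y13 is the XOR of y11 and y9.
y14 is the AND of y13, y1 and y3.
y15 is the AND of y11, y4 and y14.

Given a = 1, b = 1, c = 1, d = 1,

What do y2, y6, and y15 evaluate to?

y2 = 1, y6 = 0, y15 = 0

y1 = NOT d = NOT 1 = 0
y2 = a AND b = 1 AND 1 = 1
y3 = y2 NOR y1 = 1 NOR 0 = 0
y4 = y3 NAND c = 0 NAND 1 = 1
y5 = y4 AND d = 1 AND 1 = 1
y6 = c XNOR y3 = 1 XNOR 0 = 0
y7 = b XNOR y6 = 1 XNOR 0 = 0
y8 = y7 XOR y3 = 0 XOR 0 = 0
y9 = y5 NOR y7 = 1 NOR 0 = 0
y10 = y8 NOR y4 = 0 NOR 1 = 0
y11 = y10 OR y8 = 0 OR 0 = 0
y13 = y11 XOR y9 = 0 XOR 0 = 0
y14 = y13 AND y1 AND y3 = 0 AND 0 AND 0 = 0
y15 = y11 AND y4 AND y14 = 0 AND 1 AND 0 = 0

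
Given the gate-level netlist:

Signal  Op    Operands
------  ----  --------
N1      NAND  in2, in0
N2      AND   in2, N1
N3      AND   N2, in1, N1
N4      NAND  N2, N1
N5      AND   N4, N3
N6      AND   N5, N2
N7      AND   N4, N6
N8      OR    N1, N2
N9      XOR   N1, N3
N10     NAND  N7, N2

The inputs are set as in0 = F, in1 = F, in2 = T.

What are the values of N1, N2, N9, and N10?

N1 = in2 NAND in0 = T NAND F = T
N2 = in2 AND N1 = T AND T = T
N3 = N2 AND in1 AND N1 = T AND F AND T = F
N4 = N2 NAND N1 = T NAND T = F
N5 = N4 AND N3 = F AND F = F
N6 = N5 AND N2 = F AND T = F
N7 = N4 AND N6 = F AND F = F
N9 = N1 XOR N3 = T XOR F = T
N10 = N7 NAND N2 = F NAND T = T

N1 = T, N2 = T, N9 = T, N10 = T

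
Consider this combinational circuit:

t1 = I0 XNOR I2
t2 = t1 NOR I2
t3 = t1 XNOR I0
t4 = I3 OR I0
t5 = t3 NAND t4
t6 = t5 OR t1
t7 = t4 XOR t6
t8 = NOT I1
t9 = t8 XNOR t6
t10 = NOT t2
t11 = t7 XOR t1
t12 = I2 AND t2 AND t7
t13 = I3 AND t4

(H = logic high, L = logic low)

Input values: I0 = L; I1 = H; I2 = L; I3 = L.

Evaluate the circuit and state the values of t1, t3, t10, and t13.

t1 = H, t3 = L, t10 = H, t13 = L

t1 = I0 XNOR I2 = L XNOR L = H
t2 = t1 NOR I2 = H NOR L = L
t3 = t1 XNOR I0 = H XNOR L = L
t4 = I3 OR I0 = L OR L = L
t10 = NOT t2 = NOT L = H
t13 = I3 AND t4 = L AND L = L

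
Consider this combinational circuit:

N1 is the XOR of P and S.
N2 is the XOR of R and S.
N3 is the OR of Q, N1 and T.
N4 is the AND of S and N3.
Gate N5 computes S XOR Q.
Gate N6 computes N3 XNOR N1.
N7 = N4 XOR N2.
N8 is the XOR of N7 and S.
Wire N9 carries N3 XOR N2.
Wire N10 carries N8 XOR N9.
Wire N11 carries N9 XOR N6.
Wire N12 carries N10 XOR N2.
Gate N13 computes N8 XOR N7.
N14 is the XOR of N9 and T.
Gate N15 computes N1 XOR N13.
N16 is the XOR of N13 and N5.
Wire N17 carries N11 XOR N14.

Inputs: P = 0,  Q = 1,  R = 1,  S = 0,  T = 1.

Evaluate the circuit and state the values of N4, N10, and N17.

N4 = 0; N10 = 1; N17 = 1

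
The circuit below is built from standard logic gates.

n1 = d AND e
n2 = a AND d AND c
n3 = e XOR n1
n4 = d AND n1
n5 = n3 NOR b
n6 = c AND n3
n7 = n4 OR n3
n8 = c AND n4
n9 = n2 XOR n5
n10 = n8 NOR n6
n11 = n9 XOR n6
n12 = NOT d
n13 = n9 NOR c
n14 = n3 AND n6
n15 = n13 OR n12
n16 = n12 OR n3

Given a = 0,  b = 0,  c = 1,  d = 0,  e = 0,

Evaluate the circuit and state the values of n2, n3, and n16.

n1 = d AND e = 0 AND 0 = 0
n2 = a AND d AND c = 0 AND 0 AND 1 = 0
n3 = e XOR n1 = 0 XOR 0 = 0
n12 = NOT d = NOT 0 = 1
n16 = n12 OR n3 = 1 OR 0 = 1

n2 = 0  n3 = 0  n16 = 1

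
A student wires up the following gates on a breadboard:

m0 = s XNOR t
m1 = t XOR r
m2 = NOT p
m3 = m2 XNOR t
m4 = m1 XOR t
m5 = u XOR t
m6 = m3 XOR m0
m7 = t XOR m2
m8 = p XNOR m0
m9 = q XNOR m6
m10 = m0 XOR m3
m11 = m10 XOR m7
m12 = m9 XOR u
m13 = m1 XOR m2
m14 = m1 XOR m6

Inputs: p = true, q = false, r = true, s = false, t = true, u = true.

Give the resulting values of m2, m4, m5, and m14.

m2 = false, m4 = true, m5 = false, m14 = false

m0 = s XNOR t = false XNOR true = false
m1 = t XOR r = true XOR true = false
m2 = NOT p = NOT true = false
m3 = m2 XNOR t = false XNOR true = false
m4 = m1 XOR t = false XOR true = true
m5 = u XOR t = true XOR true = false
m6 = m3 XOR m0 = false XOR false = false
m14 = m1 XOR m6 = false XOR false = false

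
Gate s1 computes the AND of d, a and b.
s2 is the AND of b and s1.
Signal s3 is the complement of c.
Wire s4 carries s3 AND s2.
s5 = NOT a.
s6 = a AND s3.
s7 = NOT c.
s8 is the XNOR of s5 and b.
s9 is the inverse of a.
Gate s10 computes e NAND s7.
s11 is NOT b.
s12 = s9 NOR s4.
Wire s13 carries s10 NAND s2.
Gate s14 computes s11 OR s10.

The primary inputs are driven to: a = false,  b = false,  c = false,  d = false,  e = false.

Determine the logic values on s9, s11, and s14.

s9 = true; s11 = true; s14 = true

s7 = NOT c = NOT false = true
s9 = NOT a = NOT false = true
s10 = e NAND s7 = false NAND true = true
s11 = NOT b = NOT false = true
s14 = s11 OR s10 = true OR true = true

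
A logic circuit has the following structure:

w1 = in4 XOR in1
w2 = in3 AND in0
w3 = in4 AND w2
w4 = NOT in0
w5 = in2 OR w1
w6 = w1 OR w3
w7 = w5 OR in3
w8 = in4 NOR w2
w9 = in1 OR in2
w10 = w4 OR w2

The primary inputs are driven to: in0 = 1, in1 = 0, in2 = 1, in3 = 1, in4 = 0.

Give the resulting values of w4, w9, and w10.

w2 = in3 AND in0 = 1 AND 1 = 1
w4 = NOT in0 = NOT 1 = 0
w9 = in1 OR in2 = 0 OR 1 = 1
w10 = w4 OR w2 = 0 OR 1 = 1

w4 = 0; w9 = 1; w10 = 1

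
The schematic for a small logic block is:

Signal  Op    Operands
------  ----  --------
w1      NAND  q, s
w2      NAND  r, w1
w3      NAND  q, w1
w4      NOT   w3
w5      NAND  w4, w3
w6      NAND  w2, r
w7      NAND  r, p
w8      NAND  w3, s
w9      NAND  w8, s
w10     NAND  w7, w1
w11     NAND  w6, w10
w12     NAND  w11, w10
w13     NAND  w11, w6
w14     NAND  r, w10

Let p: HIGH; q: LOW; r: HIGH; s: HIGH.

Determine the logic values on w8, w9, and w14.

w8 = LOW; w9 = HIGH; w14 = LOW

w1 = q NAND s = LOW NAND HIGH = HIGH
w3 = q NAND w1 = LOW NAND HIGH = HIGH
w7 = r NAND p = HIGH NAND HIGH = LOW
w8 = w3 NAND s = HIGH NAND HIGH = LOW
w9 = w8 NAND s = LOW NAND HIGH = HIGH
w10 = w7 NAND w1 = LOW NAND HIGH = HIGH
w14 = r NAND w10 = HIGH NAND HIGH = LOW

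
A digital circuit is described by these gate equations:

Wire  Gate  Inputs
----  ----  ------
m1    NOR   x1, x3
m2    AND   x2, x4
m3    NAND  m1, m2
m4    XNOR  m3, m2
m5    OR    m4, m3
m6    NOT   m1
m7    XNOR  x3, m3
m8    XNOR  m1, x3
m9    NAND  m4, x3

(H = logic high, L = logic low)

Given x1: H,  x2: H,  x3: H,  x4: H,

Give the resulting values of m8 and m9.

m8 = L; m9 = L

m1 = x1 NOR x3 = H NOR H = L
m2 = x2 AND x4 = H AND H = H
m3 = m1 NAND m2 = L NAND H = H
m4 = m3 XNOR m2 = H XNOR H = H
m8 = m1 XNOR x3 = L XNOR H = L
m9 = m4 NAND x3 = H NAND H = L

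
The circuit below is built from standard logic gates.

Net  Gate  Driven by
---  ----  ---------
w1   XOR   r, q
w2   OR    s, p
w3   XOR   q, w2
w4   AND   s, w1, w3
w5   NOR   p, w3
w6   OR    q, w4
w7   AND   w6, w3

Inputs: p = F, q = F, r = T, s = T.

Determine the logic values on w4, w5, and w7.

w4 = T; w5 = F; w7 = T

w1 = r XOR q = T XOR F = T
w2 = s OR p = T OR F = T
w3 = q XOR w2 = F XOR T = T
w4 = s AND w1 AND w3 = T AND T AND T = T
w5 = p NOR w3 = F NOR T = F
w6 = q OR w4 = F OR T = T
w7 = w6 AND w3 = T AND T = T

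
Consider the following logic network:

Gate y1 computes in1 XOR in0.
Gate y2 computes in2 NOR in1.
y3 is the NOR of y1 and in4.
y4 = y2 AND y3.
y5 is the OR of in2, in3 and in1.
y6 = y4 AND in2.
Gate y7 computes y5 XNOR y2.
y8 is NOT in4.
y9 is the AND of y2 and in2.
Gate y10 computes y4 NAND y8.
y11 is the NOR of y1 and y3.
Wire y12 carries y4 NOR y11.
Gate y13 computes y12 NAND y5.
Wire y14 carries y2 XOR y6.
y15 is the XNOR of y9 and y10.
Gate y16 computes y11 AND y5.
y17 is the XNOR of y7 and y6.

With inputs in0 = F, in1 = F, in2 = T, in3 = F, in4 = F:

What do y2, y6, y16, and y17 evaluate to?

y1 = in1 XOR in0 = F XOR F = F
y2 = in2 NOR in1 = T NOR F = F
y3 = y1 NOR in4 = F NOR F = T
y4 = y2 AND y3 = F AND T = F
y5 = in2 OR in3 OR in1 = T OR F OR F = T
y6 = y4 AND in2 = F AND T = F
y7 = y5 XNOR y2 = T XNOR F = F
y11 = y1 NOR y3 = F NOR T = F
y16 = y11 AND y5 = F AND T = F
y17 = y7 XNOR y6 = F XNOR F = T

y2 = F  y6 = F  y16 = F  y17 = T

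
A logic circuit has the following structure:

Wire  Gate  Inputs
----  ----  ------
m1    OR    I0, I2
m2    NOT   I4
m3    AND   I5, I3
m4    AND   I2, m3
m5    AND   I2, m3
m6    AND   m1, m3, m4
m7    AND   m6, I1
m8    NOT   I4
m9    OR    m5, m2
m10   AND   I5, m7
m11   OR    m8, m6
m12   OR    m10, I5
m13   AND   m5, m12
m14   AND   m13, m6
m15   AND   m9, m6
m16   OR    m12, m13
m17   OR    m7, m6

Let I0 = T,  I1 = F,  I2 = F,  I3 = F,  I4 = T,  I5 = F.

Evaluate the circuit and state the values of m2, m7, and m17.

m2 = F  m7 = F  m17 = F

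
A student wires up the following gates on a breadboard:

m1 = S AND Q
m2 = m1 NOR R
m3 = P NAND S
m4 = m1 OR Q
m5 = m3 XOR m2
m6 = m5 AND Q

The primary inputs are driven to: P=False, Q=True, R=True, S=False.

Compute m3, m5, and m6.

m3 = True, m5 = True, m6 = True

m1 = S AND Q = False AND True = False
m2 = m1 NOR R = False NOR True = False
m3 = P NAND S = False NAND False = True
m5 = m3 XOR m2 = True XOR False = True
m6 = m5 AND Q = True AND True = True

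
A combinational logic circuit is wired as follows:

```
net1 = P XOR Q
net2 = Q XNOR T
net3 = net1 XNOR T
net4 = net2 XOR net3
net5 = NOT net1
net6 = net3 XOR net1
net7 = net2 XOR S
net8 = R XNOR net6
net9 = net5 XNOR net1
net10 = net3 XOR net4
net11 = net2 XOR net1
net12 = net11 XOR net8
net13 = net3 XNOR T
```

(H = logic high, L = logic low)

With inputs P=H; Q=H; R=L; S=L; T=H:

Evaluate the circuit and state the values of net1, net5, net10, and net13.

net1 = L, net5 = H, net10 = H, net13 = L

net1 = P XOR Q = H XOR H = L
net2 = Q XNOR T = H XNOR H = H
net3 = net1 XNOR T = L XNOR H = L
net4 = net2 XOR net3 = H XOR L = H
net5 = NOT net1 = NOT L = H
net10 = net3 XOR net4 = L XOR H = H
net13 = net3 XNOR T = L XNOR H = L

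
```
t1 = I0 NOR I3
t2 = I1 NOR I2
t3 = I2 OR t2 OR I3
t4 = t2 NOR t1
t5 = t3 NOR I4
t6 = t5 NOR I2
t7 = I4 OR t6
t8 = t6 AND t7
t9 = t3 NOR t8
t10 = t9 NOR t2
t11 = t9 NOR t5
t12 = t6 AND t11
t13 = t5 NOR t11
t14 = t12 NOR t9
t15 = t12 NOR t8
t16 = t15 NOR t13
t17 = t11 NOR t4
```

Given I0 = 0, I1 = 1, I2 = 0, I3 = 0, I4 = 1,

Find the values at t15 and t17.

t1 = I0 NOR I3 = 0 NOR 0 = 1
t2 = I1 NOR I2 = 1 NOR 0 = 0
t3 = I2 OR t2 OR I3 = 0 OR 0 OR 0 = 0
t4 = t2 NOR t1 = 0 NOR 1 = 0
t5 = t3 NOR I4 = 0 NOR 1 = 0
t6 = t5 NOR I2 = 0 NOR 0 = 1
t7 = I4 OR t6 = 1 OR 1 = 1
t8 = t6 AND t7 = 1 AND 1 = 1
t9 = t3 NOR t8 = 0 NOR 1 = 0
t11 = t9 NOR t5 = 0 NOR 0 = 1
t12 = t6 AND t11 = 1 AND 1 = 1
t15 = t12 NOR t8 = 1 NOR 1 = 0
t17 = t11 NOR t4 = 1 NOR 0 = 0

t15 = 0  t17 = 0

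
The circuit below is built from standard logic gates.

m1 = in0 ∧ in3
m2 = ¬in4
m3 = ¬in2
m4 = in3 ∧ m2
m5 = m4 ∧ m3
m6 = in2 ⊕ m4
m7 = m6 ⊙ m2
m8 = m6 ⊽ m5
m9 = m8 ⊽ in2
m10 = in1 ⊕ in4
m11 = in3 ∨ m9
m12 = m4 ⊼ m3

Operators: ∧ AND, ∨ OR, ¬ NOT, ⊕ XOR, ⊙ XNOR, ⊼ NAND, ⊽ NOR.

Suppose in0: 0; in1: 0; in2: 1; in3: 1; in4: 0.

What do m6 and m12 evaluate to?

m2 = NOT in4 = NOT 0 = 1
m3 = NOT in2 = NOT 1 = 0
m4 = in3 AND m2 = 1 AND 1 = 1
m6 = in2 XOR m4 = 1 XOR 1 = 0
m12 = m4 NAND m3 = 1 NAND 0 = 1

m6 = 0  m12 = 1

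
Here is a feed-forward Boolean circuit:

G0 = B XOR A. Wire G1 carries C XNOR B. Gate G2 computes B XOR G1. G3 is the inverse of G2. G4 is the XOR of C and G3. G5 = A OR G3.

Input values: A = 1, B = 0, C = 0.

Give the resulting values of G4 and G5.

G4 = 0  G5 = 1

G1 = C XNOR B = 0 XNOR 0 = 1
G2 = B XOR G1 = 0 XOR 1 = 1
G3 = NOT G2 = NOT 1 = 0
G4 = C XOR G3 = 0 XOR 0 = 0
G5 = A OR G3 = 1 OR 0 = 1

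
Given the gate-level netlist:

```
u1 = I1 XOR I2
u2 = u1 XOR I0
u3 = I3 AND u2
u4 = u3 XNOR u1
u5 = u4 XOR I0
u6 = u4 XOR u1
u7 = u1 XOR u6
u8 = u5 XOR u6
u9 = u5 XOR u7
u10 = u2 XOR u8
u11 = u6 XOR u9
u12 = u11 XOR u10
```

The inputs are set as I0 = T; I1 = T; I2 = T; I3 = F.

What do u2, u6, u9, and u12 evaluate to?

u2 = T, u6 = T, u9 = T, u12 = F

u1 = I1 XOR I2 = T XOR T = F
u2 = u1 XOR I0 = F XOR T = T
u3 = I3 AND u2 = F AND T = F
u4 = u3 XNOR u1 = F XNOR F = T
u5 = u4 XOR I0 = T XOR T = F
u6 = u4 XOR u1 = T XOR F = T
u7 = u1 XOR u6 = F XOR T = T
u8 = u5 XOR u6 = F XOR T = T
u9 = u5 XOR u7 = F XOR T = T
u10 = u2 XOR u8 = T XOR T = F
u11 = u6 XOR u9 = T XOR T = F
u12 = u11 XOR u10 = F XOR F = F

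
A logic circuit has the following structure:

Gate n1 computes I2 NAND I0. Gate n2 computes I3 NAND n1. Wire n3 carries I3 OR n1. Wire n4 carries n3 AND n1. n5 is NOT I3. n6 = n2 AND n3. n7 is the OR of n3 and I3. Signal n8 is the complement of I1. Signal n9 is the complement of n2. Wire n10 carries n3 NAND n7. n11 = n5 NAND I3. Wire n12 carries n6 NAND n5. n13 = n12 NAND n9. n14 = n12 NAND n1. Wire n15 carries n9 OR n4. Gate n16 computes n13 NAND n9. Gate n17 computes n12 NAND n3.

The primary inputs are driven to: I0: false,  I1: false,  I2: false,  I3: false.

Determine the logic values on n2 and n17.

n1 = I2 NAND I0 = false NAND false = true
n2 = I3 NAND n1 = false NAND true = true
n3 = I3 OR n1 = false OR true = true
n5 = NOT I3 = NOT false = true
n6 = n2 AND n3 = true AND true = true
n12 = n6 NAND n5 = true NAND true = false
n17 = n12 NAND n3 = false NAND true = true

n2 = true, n17 = true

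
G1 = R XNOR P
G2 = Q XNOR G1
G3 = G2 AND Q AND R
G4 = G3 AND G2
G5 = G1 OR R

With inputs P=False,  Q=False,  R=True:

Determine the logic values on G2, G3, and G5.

G2 = True, G3 = False, G5 = True

G1 = R XNOR P = True XNOR False = False
G2 = Q XNOR G1 = False XNOR False = True
G3 = G2 AND Q AND R = True AND False AND True = False
G5 = G1 OR R = False OR True = True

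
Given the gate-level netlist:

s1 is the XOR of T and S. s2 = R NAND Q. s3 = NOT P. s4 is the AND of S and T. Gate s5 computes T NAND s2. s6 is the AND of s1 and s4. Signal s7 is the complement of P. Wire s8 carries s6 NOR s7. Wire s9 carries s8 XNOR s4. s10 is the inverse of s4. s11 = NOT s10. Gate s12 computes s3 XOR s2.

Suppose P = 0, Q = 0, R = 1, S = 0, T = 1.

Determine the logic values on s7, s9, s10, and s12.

s7 = 1, s9 = 1, s10 = 1, s12 = 0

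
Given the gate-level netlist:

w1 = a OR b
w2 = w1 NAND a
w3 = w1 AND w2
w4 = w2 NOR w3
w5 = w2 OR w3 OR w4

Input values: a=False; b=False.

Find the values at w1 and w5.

w1 = False, w5 = True

w1 = a OR b = False OR False = False
w2 = w1 NAND a = False NAND False = True
w3 = w1 AND w2 = False AND True = False
w4 = w2 NOR w3 = True NOR False = False
w5 = w2 OR w3 OR w4 = True OR False OR False = True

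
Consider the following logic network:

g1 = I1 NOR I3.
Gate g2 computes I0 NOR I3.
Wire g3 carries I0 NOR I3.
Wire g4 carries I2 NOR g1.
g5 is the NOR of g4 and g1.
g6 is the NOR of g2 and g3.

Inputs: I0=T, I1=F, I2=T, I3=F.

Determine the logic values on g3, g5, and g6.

g3 = F, g5 = F, g6 = T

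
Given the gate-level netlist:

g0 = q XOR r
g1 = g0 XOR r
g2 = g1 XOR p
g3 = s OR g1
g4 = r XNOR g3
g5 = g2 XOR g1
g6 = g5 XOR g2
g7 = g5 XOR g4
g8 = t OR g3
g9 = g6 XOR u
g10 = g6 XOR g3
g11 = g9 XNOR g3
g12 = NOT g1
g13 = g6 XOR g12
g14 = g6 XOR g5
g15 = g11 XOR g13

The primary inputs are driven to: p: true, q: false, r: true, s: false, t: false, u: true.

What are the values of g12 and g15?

g12 = true  g15 = true

g0 = q XOR r = false XOR true = true
g1 = g0 XOR r = true XOR true = false
g2 = g1 XOR p = false XOR true = true
g3 = s OR g1 = false OR false = false
g5 = g2 XOR g1 = true XOR false = true
g6 = g5 XOR g2 = true XOR true = false
g9 = g6 XOR u = false XOR true = true
g11 = g9 XNOR g3 = true XNOR false = false
g12 = NOT g1 = NOT false = true
g13 = g6 XOR g12 = false XOR true = true
g15 = g11 XOR g13 = false XOR true = true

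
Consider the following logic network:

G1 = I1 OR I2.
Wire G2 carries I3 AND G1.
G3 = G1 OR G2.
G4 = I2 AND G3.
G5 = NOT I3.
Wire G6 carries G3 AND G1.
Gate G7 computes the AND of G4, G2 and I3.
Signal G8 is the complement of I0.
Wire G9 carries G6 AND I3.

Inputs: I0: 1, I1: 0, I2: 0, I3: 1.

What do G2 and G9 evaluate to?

G2 = 0, G9 = 0

G1 = I1 OR I2 = 0 OR 0 = 0
G2 = I3 AND G1 = 1 AND 0 = 0
G3 = G1 OR G2 = 0 OR 0 = 0
G6 = G3 AND G1 = 0 AND 0 = 0
G9 = G6 AND I3 = 0 AND 1 = 0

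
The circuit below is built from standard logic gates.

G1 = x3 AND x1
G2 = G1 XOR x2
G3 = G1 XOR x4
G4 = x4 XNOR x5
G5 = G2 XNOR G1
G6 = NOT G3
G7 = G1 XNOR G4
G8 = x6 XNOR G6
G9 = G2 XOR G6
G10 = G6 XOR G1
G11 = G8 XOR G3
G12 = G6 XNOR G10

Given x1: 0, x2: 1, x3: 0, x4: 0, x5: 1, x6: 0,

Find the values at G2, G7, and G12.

G2 = 1; G7 = 1; G12 = 1

G1 = x3 AND x1 = 0 AND 0 = 0
G2 = G1 XOR x2 = 0 XOR 1 = 1
G3 = G1 XOR x4 = 0 XOR 0 = 0
G4 = x4 XNOR x5 = 0 XNOR 1 = 0
G6 = NOT G3 = NOT 0 = 1
G7 = G1 XNOR G4 = 0 XNOR 0 = 1
G10 = G6 XOR G1 = 1 XOR 0 = 1
G12 = G6 XNOR G10 = 1 XNOR 1 = 1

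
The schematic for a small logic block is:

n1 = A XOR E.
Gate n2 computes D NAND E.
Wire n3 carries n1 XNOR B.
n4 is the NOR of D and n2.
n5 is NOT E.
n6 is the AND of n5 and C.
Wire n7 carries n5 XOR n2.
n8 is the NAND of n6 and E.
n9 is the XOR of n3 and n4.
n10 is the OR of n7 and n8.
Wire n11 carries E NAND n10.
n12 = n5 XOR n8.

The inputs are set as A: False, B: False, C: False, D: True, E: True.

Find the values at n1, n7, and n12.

n1 = True; n7 = False; n12 = True

n1 = A XOR E = False XOR True = True
n2 = D NAND E = True NAND True = False
n5 = NOT E = NOT True = False
n6 = n5 AND C = False AND False = False
n7 = n5 XOR n2 = False XOR False = False
n8 = n6 NAND E = False NAND True = True
n12 = n5 XOR n8 = False XOR True = True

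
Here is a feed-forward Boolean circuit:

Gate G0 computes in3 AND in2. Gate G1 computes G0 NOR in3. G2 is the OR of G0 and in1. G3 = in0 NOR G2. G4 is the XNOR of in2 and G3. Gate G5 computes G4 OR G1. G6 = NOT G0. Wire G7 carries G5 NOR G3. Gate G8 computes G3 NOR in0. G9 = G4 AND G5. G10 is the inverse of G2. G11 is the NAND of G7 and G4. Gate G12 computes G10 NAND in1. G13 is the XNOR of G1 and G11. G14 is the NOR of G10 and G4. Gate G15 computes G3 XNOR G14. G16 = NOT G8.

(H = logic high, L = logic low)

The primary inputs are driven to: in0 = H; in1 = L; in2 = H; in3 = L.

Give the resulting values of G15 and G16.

G15 = H, G16 = H

G0 = in3 AND in2 = L AND H = L
G2 = G0 OR in1 = L OR L = L
G3 = in0 NOR G2 = H NOR L = L
G4 = in2 XNOR G3 = H XNOR L = L
G8 = G3 NOR in0 = L NOR H = L
G10 = NOT G2 = NOT L = H
G14 = G10 NOR G4 = H NOR L = L
G15 = G3 XNOR G14 = L XNOR L = H
G16 = NOT G8 = NOT L = H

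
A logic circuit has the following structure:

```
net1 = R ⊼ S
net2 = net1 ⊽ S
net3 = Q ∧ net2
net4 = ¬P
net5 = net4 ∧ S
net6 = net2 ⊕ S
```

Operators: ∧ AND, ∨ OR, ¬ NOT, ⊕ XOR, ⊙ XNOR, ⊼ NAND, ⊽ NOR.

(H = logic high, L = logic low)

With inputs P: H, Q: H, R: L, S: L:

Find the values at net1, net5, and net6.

net1 = H, net5 = L, net6 = L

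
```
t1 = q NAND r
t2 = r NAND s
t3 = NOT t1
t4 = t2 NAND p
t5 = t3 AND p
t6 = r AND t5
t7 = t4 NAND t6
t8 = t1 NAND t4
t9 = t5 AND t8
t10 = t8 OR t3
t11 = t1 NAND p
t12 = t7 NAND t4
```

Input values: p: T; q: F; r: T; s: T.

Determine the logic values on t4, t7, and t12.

t1 = q NAND r = F NAND T = T
t2 = r NAND s = T NAND T = F
t3 = NOT t1 = NOT T = F
t4 = t2 NAND p = F NAND T = T
t5 = t3 AND p = F AND T = F
t6 = r AND t5 = T AND F = F
t7 = t4 NAND t6 = T NAND F = T
t12 = t7 NAND t4 = T NAND T = F

t4 = T, t7 = T, t12 = F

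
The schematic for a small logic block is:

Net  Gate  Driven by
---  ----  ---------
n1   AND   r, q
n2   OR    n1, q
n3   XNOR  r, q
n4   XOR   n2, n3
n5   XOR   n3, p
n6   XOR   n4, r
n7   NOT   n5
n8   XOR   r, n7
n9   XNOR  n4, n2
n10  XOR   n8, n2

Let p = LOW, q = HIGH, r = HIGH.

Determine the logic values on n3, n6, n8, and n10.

n1 = r AND q = HIGH AND HIGH = HIGH
n2 = n1 OR q = HIGH OR HIGH = HIGH
n3 = r XNOR q = HIGH XNOR HIGH = HIGH
n4 = n2 XOR n3 = HIGH XOR HIGH = LOW
n5 = n3 XOR p = HIGH XOR LOW = HIGH
n6 = n4 XOR r = LOW XOR HIGH = HIGH
n7 = NOT n5 = NOT HIGH = LOW
n8 = r XOR n7 = HIGH XOR LOW = HIGH
n10 = n8 XOR n2 = HIGH XOR HIGH = LOW

n3 = HIGH, n6 = HIGH, n8 = HIGH, n10 = LOW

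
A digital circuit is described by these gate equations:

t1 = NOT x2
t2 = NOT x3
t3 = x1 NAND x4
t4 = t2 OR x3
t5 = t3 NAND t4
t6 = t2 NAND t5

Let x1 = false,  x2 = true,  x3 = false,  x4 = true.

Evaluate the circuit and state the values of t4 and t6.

t4 = true; t6 = true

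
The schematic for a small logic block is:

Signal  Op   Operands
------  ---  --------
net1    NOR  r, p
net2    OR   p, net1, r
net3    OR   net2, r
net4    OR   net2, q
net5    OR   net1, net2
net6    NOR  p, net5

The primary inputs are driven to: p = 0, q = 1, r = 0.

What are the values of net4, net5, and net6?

net1 = r NOR p = 0 NOR 0 = 1
net2 = p OR net1 OR r = 0 OR 1 OR 0 = 1
net4 = net2 OR q = 1 OR 1 = 1
net5 = net1 OR net2 = 1 OR 1 = 1
net6 = p NOR net5 = 0 NOR 1 = 0

net4 = 1, net5 = 1, net6 = 0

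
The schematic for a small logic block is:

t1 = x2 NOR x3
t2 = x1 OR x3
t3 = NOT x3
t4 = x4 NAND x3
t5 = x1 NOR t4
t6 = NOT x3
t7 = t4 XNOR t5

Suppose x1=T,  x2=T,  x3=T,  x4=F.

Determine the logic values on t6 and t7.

t6 = F, t7 = F

t4 = x4 NAND x3 = F NAND T = T
t5 = x1 NOR t4 = T NOR T = F
t6 = NOT x3 = NOT T = F
t7 = t4 XNOR t5 = T XNOR F = F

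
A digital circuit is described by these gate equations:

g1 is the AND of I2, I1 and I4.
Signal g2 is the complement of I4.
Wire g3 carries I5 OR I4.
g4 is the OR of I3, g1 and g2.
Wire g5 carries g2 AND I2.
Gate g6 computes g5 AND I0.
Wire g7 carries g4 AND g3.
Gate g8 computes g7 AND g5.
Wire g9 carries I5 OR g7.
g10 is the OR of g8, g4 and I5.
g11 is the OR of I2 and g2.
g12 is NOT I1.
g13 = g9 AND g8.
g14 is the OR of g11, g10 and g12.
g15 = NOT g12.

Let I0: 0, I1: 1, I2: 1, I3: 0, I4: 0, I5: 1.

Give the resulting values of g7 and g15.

g1 = I2 AND I1 AND I4 = 1 AND 1 AND 0 = 0
g2 = NOT I4 = NOT 0 = 1
g3 = I5 OR I4 = 1 OR 0 = 1
g4 = I3 OR g1 OR g2 = 0 OR 0 OR 1 = 1
g7 = g4 AND g3 = 1 AND 1 = 1
g12 = NOT I1 = NOT 1 = 0
g15 = NOT g12 = NOT 0 = 1

g7 = 1, g15 = 1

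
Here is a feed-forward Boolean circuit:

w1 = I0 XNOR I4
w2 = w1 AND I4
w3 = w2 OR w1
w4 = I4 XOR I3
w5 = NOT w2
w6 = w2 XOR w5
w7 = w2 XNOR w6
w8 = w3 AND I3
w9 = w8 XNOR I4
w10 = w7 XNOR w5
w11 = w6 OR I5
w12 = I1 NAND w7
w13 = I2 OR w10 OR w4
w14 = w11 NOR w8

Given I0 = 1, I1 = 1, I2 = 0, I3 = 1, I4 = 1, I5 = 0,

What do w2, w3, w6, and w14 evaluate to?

w2 = 1  w3 = 1  w6 = 1  w14 = 0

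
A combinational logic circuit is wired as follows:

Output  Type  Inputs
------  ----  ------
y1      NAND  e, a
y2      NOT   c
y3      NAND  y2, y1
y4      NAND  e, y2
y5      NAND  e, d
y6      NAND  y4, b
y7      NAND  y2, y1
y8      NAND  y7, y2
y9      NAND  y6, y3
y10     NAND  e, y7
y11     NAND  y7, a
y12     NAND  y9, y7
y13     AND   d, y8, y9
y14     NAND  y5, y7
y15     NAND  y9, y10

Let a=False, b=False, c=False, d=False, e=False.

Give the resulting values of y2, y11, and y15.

y1 = e NAND a = False NAND False = True
y2 = NOT c = NOT False = True
y3 = y2 NAND y1 = True NAND True = False
y4 = e NAND y2 = False NAND True = True
y6 = y4 NAND b = True NAND False = True
y7 = y2 NAND y1 = True NAND True = False
y9 = y6 NAND y3 = True NAND False = True
y10 = e NAND y7 = False NAND False = True
y11 = y7 NAND a = False NAND False = True
y15 = y9 NAND y10 = True NAND True = False

y2 = True, y11 = True, y15 = False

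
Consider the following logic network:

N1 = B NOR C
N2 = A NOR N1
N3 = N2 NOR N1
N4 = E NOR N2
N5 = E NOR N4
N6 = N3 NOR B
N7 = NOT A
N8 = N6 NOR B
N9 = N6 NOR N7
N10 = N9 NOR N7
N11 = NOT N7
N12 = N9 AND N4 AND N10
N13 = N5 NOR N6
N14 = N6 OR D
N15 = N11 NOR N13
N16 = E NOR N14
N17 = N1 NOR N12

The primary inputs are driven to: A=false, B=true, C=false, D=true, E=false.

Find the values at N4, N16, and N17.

N1 = B NOR C = true NOR false = false
N2 = A NOR N1 = false NOR false = true
N3 = N2 NOR N1 = true NOR false = false
N4 = E NOR N2 = false NOR true = false
N6 = N3 NOR B = false NOR true = false
N7 = NOT A = NOT false = true
N9 = N6 NOR N7 = false NOR true = false
N10 = N9 NOR N7 = false NOR true = false
N12 = N9 AND N4 AND N10 = false AND false AND false = false
N14 = N6 OR D = false OR true = true
N16 = E NOR N14 = false NOR true = false
N17 = N1 NOR N12 = false NOR false = true

N4 = false, N16 = false, N17 = true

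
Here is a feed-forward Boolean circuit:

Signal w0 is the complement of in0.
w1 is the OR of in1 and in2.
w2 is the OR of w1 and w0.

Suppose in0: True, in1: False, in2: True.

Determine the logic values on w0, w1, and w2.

w0 = NOT in0 = NOT True = False
w1 = in1 OR in2 = False OR True = True
w2 = w1 OR w0 = True OR False = True

w0 = False; w1 = True; w2 = True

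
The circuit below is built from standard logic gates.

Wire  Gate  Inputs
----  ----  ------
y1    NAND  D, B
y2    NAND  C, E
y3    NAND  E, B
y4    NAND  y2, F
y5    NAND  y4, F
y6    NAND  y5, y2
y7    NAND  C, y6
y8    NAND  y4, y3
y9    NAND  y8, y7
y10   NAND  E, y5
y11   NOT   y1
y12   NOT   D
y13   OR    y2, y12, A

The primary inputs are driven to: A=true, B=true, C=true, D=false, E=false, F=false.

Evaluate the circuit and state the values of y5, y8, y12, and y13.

y2 = C NAND E = true NAND false = true
y3 = E NAND B = false NAND true = true
y4 = y2 NAND F = true NAND false = true
y5 = y4 NAND F = true NAND false = true
y8 = y4 NAND y3 = true NAND true = false
y12 = NOT D = NOT false = true
y13 = y2 OR y12 OR A = true OR true OR true = true

y5 = true  y8 = false  y12 = true  y13 = true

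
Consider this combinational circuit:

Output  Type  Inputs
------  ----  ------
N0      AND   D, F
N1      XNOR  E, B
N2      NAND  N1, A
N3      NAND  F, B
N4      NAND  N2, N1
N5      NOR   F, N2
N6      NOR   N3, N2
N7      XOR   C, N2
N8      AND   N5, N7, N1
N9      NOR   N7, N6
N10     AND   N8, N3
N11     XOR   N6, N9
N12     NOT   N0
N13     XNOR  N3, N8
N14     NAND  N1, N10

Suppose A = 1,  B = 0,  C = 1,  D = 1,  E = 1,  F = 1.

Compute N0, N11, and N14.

N0 = 1  N11 = 1  N14 = 1

N0 = D AND F = 1 AND 1 = 1
N1 = E XNOR B = 1 XNOR 0 = 0
N2 = N1 NAND A = 0 NAND 1 = 1
N3 = F NAND B = 1 NAND 0 = 1
N5 = F NOR N2 = 1 NOR 1 = 0
N6 = N3 NOR N2 = 1 NOR 1 = 0
N7 = C XOR N2 = 1 XOR 1 = 0
N8 = N5 AND N7 AND N1 = 0 AND 0 AND 0 = 0
N9 = N7 NOR N6 = 0 NOR 0 = 1
N10 = N8 AND N3 = 0 AND 1 = 0
N11 = N6 XOR N9 = 0 XOR 1 = 1
N14 = N1 NAND N10 = 0 NAND 0 = 1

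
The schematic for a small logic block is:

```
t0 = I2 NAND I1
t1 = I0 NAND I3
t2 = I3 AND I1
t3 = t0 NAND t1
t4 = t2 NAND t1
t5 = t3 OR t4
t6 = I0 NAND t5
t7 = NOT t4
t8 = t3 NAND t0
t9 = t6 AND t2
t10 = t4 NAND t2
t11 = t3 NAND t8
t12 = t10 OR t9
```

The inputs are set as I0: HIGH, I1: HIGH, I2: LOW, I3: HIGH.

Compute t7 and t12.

t7 = LOW  t12 = LOW

t0 = I2 NAND I1 = LOW NAND HIGH = HIGH
t1 = I0 NAND I3 = HIGH NAND HIGH = LOW
t2 = I3 AND I1 = HIGH AND HIGH = HIGH
t3 = t0 NAND t1 = HIGH NAND LOW = HIGH
t4 = t2 NAND t1 = HIGH NAND LOW = HIGH
t5 = t3 OR t4 = HIGH OR HIGH = HIGH
t6 = I0 NAND t5 = HIGH NAND HIGH = LOW
t7 = NOT t4 = NOT HIGH = LOW
t9 = t6 AND t2 = LOW AND HIGH = LOW
t10 = t4 NAND t2 = HIGH NAND HIGH = LOW
t12 = t10 OR t9 = LOW OR LOW = LOW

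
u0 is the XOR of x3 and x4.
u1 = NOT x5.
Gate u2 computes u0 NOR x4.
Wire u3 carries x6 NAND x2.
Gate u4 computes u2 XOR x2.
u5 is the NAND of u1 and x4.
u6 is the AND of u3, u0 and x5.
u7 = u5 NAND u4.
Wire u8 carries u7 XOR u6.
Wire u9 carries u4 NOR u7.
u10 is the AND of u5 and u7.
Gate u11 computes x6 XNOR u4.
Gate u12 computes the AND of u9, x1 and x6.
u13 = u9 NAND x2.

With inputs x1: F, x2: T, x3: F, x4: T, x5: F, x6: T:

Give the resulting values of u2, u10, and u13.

u0 = x3 XOR x4 = F XOR T = T
u1 = NOT x5 = NOT F = T
u2 = u0 NOR x4 = T NOR T = F
u4 = u2 XOR x2 = F XOR T = T
u5 = u1 NAND x4 = T NAND T = F
u7 = u5 NAND u4 = F NAND T = T
u9 = u4 NOR u7 = T NOR T = F
u10 = u5 AND u7 = F AND T = F
u13 = u9 NAND x2 = F NAND T = T

u2 = F, u10 = F, u13 = T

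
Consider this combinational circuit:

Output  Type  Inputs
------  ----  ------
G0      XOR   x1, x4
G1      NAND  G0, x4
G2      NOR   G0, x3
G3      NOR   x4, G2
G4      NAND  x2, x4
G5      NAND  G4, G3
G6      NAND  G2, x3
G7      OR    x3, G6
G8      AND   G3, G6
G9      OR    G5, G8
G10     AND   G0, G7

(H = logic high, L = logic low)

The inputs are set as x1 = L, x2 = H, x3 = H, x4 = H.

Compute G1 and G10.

G1 = L, G10 = H

G0 = x1 XOR x4 = L XOR H = H
G1 = G0 NAND x4 = H NAND H = L
G2 = G0 NOR x3 = H NOR H = L
G6 = G2 NAND x3 = L NAND H = H
G7 = x3 OR G6 = H OR H = H
G10 = G0 AND G7 = H AND H = H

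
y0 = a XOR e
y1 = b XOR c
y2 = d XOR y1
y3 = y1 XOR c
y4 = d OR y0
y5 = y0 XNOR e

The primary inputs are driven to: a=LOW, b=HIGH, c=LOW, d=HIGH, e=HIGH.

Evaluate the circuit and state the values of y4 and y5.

y4 = HIGH, y5 = HIGH

y0 = a XOR e = LOW XOR HIGH = HIGH
y4 = d OR y0 = HIGH OR HIGH = HIGH
y5 = y0 XNOR e = HIGH XNOR HIGH = HIGH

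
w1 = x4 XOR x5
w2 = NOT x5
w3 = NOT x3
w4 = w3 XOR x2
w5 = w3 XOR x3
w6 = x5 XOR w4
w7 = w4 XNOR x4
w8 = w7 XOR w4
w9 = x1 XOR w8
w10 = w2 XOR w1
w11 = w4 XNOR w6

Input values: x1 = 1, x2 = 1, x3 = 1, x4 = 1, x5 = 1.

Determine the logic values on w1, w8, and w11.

w1 = x4 XOR x5 = 1 XOR 1 = 0
w3 = NOT x3 = NOT 1 = 0
w4 = w3 XOR x2 = 0 XOR 1 = 1
w6 = x5 XOR w4 = 1 XOR 1 = 0
w7 = w4 XNOR x4 = 1 XNOR 1 = 1
w8 = w7 XOR w4 = 1 XOR 1 = 0
w11 = w4 XNOR w6 = 1 XNOR 0 = 0

w1 = 0; w8 = 0; w11 = 0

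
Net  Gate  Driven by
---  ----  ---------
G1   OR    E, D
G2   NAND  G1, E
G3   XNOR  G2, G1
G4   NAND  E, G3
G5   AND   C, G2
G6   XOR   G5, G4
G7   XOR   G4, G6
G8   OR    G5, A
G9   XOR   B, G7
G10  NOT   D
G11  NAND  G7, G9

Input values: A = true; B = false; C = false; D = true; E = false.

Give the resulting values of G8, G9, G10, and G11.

G8 = true; G9 = false; G10 = false; G11 = true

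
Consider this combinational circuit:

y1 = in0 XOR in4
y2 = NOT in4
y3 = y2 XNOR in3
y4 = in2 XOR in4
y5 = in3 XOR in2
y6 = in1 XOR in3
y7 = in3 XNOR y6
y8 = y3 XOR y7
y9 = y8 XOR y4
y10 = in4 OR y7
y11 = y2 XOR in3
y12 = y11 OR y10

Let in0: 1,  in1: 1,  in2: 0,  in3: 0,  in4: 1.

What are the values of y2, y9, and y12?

y2 = 0  y9 = 0  y12 = 1

y2 = NOT in4 = NOT 1 = 0
y3 = y2 XNOR in3 = 0 XNOR 0 = 1
y4 = in2 XOR in4 = 0 XOR 1 = 1
y6 = in1 XOR in3 = 1 XOR 0 = 1
y7 = in3 XNOR y6 = 0 XNOR 1 = 0
y8 = y3 XOR y7 = 1 XOR 0 = 1
y9 = y8 XOR y4 = 1 XOR 1 = 0
y10 = in4 OR y7 = 1 OR 0 = 1
y11 = y2 XOR in3 = 0 XOR 0 = 0
y12 = y11 OR y10 = 0 OR 1 = 1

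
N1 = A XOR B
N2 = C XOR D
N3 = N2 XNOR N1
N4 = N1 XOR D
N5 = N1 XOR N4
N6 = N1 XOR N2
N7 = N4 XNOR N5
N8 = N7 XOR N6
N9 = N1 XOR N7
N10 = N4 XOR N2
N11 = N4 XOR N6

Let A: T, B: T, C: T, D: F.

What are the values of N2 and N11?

N1 = A XOR B = T XOR T = F
N2 = C XOR D = T XOR F = T
N4 = N1 XOR D = F XOR F = F
N6 = N1 XOR N2 = F XOR T = T
N11 = N4 XOR N6 = F XOR T = T

N2 = T  N11 = T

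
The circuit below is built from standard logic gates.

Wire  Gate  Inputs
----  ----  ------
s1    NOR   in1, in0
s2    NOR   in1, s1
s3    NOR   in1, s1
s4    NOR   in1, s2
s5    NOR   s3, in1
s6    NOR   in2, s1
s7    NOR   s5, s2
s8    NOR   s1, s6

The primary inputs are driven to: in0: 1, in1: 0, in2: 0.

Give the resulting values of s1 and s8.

s1 = in1 NOR in0 = 0 NOR 1 = 0
s6 = in2 NOR s1 = 0 NOR 0 = 1
s8 = s1 NOR s6 = 0 NOR 1 = 0

s1 = 0, s8 = 0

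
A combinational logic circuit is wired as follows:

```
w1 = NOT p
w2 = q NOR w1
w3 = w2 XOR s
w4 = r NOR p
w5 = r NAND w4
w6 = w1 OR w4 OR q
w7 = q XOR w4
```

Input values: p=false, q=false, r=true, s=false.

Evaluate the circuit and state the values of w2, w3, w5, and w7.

w1 = NOT p = NOT false = true
w2 = q NOR w1 = false NOR true = false
w3 = w2 XOR s = false XOR false = false
w4 = r NOR p = true NOR false = false
w5 = r NAND w4 = true NAND false = true
w7 = q XOR w4 = false XOR false = false

w2 = false; w3 = false; w5 = true; w7 = false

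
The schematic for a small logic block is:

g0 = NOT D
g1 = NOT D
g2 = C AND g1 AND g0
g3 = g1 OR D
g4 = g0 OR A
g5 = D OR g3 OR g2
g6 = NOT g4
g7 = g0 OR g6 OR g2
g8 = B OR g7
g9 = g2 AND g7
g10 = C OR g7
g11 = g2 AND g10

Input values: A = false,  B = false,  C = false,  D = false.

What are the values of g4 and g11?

g4 = true, g11 = false

g0 = NOT D = NOT false = true
g1 = NOT D = NOT false = true
g2 = C AND g1 AND g0 = false AND true AND true = false
g4 = g0 OR A = true OR false = true
g6 = NOT g4 = NOT true = false
g7 = g0 OR g6 OR g2 = true OR false OR false = true
g10 = C OR g7 = false OR true = true
g11 = g2 AND g10 = false AND true = false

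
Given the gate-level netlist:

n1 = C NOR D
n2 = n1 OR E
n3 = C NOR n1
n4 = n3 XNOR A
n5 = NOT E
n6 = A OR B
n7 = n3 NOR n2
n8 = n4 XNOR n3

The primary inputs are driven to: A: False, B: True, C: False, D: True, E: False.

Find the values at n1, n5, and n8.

n1 = False  n5 = True  n8 = False

n1 = C NOR D = False NOR True = False
n3 = C NOR n1 = False NOR False = True
n4 = n3 XNOR A = True XNOR False = False
n5 = NOT E = NOT False = True
n8 = n4 XNOR n3 = False XNOR True = False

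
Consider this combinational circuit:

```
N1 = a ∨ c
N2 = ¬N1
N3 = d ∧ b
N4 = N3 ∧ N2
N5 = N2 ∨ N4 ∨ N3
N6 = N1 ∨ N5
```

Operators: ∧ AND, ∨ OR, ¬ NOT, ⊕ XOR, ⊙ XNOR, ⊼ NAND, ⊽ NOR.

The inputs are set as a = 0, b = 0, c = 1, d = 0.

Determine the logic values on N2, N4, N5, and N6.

N1 = a OR c = 0 OR 1 = 1
N2 = NOT N1 = NOT 1 = 0
N3 = d AND b = 0 AND 0 = 0
N4 = N3 AND N2 = 0 AND 0 = 0
N5 = N2 OR N4 OR N3 = 0 OR 0 OR 0 = 0
N6 = N1 OR N5 = 1 OR 0 = 1

N2 = 0, N4 = 0, N5 = 0, N6 = 1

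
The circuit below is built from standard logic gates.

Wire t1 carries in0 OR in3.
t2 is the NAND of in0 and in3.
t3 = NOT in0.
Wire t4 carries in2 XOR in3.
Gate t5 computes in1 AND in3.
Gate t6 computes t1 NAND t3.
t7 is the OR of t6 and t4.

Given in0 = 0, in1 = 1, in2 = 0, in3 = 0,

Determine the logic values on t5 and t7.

t1 = in0 OR in3 = 0 OR 0 = 0
t3 = NOT in0 = NOT 0 = 1
t4 = in2 XOR in3 = 0 XOR 0 = 0
t5 = in1 AND in3 = 1 AND 0 = 0
t6 = t1 NAND t3 = 0 NAND 1 = 1
t7 = t6 OR t4 = 1 OR 0 = 1

t5 = 0, t7 = 1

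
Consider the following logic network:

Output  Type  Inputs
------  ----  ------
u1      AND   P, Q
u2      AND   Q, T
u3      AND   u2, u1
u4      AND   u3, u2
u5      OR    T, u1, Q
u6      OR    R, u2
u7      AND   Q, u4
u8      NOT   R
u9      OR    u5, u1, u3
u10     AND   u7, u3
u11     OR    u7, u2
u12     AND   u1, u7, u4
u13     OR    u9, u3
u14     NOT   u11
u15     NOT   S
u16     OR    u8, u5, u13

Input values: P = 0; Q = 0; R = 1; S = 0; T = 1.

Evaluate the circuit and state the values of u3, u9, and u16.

u1 = P AND Q = 0 AND 0 = 0
u2 = Q AND T = 0 AND 1 = 0
u3 = u2 AND u1 = 0 AND 0 = 0
u5 = T OR u1 OR Q = 1 OR 0 OR 0 = 1
u8 = NOT R = NOT 1 = 0
u9 = u5 OR u1 OR u3 = 1 OR 0 OR 0 = 1
u13 = u9 OR u3 = 1 OR 0 = 1
u16 = u8 OR u5 OR u13 = 0 OR 1 OR 1 = 1

u3 = 0, u9 = 1, u16 = 1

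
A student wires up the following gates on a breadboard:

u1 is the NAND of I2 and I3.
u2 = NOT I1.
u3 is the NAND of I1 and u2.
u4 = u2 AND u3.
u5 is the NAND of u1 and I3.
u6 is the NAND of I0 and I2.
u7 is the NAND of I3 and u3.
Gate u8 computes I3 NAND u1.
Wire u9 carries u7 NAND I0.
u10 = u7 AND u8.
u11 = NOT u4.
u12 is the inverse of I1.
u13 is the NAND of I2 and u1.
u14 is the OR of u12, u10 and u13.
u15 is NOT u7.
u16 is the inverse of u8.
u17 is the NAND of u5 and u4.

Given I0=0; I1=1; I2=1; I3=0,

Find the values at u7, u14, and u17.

u1 = I2 NAND I3 = 1 NAND 0 = 1
u2 = NOT I1 = NOT 1 = 0
u3 = I1 NAND u2 = 1 NAND 0 = 1
u4 = u2 AND u3 = 0 AND 1 = 0
u5 = u1 NAND I3 = 1 NAND 0 = 1
u7 = I3 NAND u3 = 0 NAND 1 = 1
u8 = I3 NAND u1 = 0 NAND 1 = 1
u10 = u7 AND u8 = 1 AND 1 = 1
u12 = NOT I1 = NOT 1 = 0
u13 = I2 NAND u1 = 1 NAND 1 = 0
u14 = u12 OR u10 OR u13 = 0 OR 1 OR 0 = 1
u17 = u5 NAND u4 = 1 NAND 0 = 1

u7 = 1, u14 = 1, u17 = 1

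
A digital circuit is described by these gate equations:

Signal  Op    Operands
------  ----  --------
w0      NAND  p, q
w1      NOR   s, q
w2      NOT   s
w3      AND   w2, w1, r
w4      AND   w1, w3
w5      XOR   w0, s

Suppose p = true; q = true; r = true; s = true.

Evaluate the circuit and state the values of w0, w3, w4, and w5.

w0 = false, w3 = false, w4 = false, w5 = true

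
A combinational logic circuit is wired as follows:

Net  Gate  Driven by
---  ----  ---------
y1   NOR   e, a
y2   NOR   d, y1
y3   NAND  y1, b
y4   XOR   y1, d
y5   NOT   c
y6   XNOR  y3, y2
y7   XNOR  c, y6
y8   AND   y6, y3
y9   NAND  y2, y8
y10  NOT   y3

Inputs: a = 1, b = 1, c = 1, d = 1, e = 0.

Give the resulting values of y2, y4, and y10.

y2 = 0  y4 = 1  y10 = 0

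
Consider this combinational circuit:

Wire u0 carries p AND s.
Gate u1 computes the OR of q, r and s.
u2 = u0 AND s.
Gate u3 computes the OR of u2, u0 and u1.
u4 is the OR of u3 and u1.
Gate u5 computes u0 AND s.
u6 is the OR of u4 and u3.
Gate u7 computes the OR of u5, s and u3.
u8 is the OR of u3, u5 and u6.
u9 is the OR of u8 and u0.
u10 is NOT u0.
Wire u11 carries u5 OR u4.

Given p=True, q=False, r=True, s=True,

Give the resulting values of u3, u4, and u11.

u3 = True, u4 = True, u11 = True

u0 = p AND s = True AND True = True
u1 = q OR r OR s = False OR True OR True = True
u2 = u0 AND s = True AND True = True
u3 = u2 OR u0 OR u1 = True OR True OR True = True
u4 = u3 OR u1 = True OR True = True
u5 = u0 AND s = True AND True = True
u11 = u5 OR u4 = True OR True = True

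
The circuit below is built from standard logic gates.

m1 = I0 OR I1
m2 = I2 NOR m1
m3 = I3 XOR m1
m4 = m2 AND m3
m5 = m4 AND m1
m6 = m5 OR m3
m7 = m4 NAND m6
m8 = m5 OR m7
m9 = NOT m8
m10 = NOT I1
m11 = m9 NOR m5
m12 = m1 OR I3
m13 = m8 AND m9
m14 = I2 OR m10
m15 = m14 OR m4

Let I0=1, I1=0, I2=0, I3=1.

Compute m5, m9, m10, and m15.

m5 = 0, m9 = 0, m10 = 1, m15 = 1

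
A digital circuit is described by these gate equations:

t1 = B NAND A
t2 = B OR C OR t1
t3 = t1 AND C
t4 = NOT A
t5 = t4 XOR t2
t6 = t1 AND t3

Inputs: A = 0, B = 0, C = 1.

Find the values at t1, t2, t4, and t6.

t1 = 1  t2 = 1  t4 = 1  t6 = 1

t1 = B NAND A = 0 NAND 0 = 1
t2 = B OR C OR t1 = 0 OR 1 OR 1 = 1
t3 = t1 AND C = 1 AND 1 = 1
t4 = NOT A = NOT 0 = 1
t6 = t1 AND t3 = 1 AND 1 = 1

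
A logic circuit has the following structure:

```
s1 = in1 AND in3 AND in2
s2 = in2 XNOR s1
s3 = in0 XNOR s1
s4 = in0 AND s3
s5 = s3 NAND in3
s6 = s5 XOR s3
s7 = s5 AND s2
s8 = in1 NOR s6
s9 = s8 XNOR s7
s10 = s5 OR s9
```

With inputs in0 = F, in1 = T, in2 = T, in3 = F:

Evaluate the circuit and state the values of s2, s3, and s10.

s2 = F  s3 = T  s10 = T

s1 = in1 AND in3 AND in2 = T AND F AND T = F
s2 = in2 XNOR s1 = T XNOR F = F
s3 = in0 XNOR s1 = F XNOR F = T
s5 = s3 NAND in3 = T NAND F = T
s6 = s5 XOR s3 = T XOR T = F
s7 = s5 AND s2 = T AND F = F
s8 = in1 NOR s6 = T NOR F = F
s9 = s8 XNOR s7 = F XNOR F = T
s10 = s5 OR s9 = T OR T = T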